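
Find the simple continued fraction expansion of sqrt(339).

[18; (2, 2, 2, 1, 17, 1, 2, 2, 2, 36)]

Write x_i = (sqrt(339) + m_i)/d_i with (m_0, d_0) = (0, 1). a_0 = floor(sqrt(339)) = 18, since 18^2 = 324 <= 339 < 361 = 19^2.
Iterate m_{i+1} = d_i*a_i - m_i, d_{i+1} = (339 - m_{i+1}^2)/d_i, a_{i+1} = floor((a_0 + m_{i+1})/d_{i+1}):
  m_1 = 1*18 - 0 = 18, d_1 = (339 - 18^2)/1 = 15/1 = 15, a_1 = floor((18 + 18)/15) = 2.
  m_2 = 15*2 - 18 = 12, d_2 = (339 - 12^2)/15 = 195/15 = 13, a_2 = floor((18 + 12)/13) = 2.
  m_3 = 13*2 - 12 = 14, d_3 = (339 - 14^2)/13 = 143/13 = 11, a_3 = floor((18 + 14)/11) = 2.
  m_4 = 11*2 - 14 = 8, d_4 = (339 - 8^2)/11 = 275/11 = 25, a_4 = floor((18 + 8)/25) = 1.
  m_5 = 25*1 - 8 = 17, d_5 = (339 - 17^2)/25 = 50/25 = 2, a_5 = floor((18 + 17)/2) = 17.
  m_6 = 2*17 - 17 = 17, d_6 = (339 - 17^2)/2 = 50/2 = 25, a_6 = floor((18 + 17)/25) = 1.
  m_7 = 25*1 - 17 = 8, d_7 = (339 - 8^2)/25 = 275/25 = 11, a_7 = floor((18 + 8)/11) = 2.
  m_8 = 11*2 - 8 = 14, d_8 = (339 - 14^2)/11 = 143/11 = 13, a_8 = floor((18 + 14)/13) = 2.
  m_9 = 13*2 - 14 = 12, d_9 = (339 - 12^2)/13 = 195/13 = 15, a_9 = floor((18 + 12)/15) = 2.
  m_10 = 15*2 - 12 = 18, d_10 = (339 - 18^2)/15 = 15/15 = 1, a_10 = floor((18 + 18)/1) = 36.
  m_11 = 1*36 - 18 = 18, d_11 = (339 - 18^2)/1 = 15/1 = 15: (m_11, d_11) = (m_1, d_1) = (18, 15), so from here the quotients repeat a_1, ..., a_10; the period length is 10.
Hence the expansion of sqrt(339) is a_0 = 18 followed by the repeating block 2, 2, 2, 1, 17, 1, 2, 2, 2, 36 (period 10).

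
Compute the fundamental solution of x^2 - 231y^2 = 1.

First expand sqrt(231) as a continued fraction. With x_i = (sqrt(231) + m_i)/d_i and (m_0, d_0) = (0, 1): a_0 = floor(sqrt(231)) = 15, since 15^2 = 225 <= 231 < 256 = 16^2.
Iterate m_{i+1} = d_i*a_i - m_i, d_{i+1} = (231 - m_{i+1}^2)/d_i, a_{i+1} = floor((a_0 + m_{i+1})/d_{i+1}):
  m_1 = 1*15 - 0 = 15, d_1 = (231 - 15^2)/1 = 6/1 = 6, a_1 = floor((15 + 15)/6) = 5.
  m_2 = 6*5 - 15 = 15, d_2 = (231 - 15^2)/6 = 6/6 = 1, a_2 = floor((15 + 15)/1) = 30.
  m_3 = 1*30 - 15 = 15, d_3 = (231 - 15^2)/1 = 6/1 = 6: (m_3, d_3) = (m_1, d_1) = (15, 6), so from here the quotients repeat a_1, a_2; the period length is 2.
So sqrt(231) = [15; (5, 30)] with period length k = 2.
k is even, so the fundamental solution of x^2 - 231y^2 = 1 is (p_{k-1}, q_{k-1}) = (p_1, q_1); compute convergents through index 1.
Convergents (p_i = a_i*p_{i-1} + p_{i-2}, q_i = a_i*q_{i-1} + q_{i-2} with p_{-2}=0, p_{-1}=1, q_{-2}=1, q_{-1}=0):
  i=0: a_0=15, p_0 = 15*1 + 0 = 15, q_0 = 15*0 + 1 = 1.
  i=1: a_1=5, p_1 = 5*15 + 1 = 76, q_1 = 5*1 + 0 = 5.
Check: 76^2 - 231*5^2 = 5776 - 5775 = 1, so (x, y) = (76, 5) solves the equation, and by the theorem it is the least positive solution.

(x, y) = (76, 5)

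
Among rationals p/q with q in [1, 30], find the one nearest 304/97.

Expand x = 304/97 as a continued fraction with the Euclidean algorithm:
  304 = 3*97 + 13, so a_0 = 3.
  97 = 7*13 + 6, so a_1 = 7.
  13 = 2*6 + 1, so a_2 = 2.
  6 = 6*1 + 0, so a_3 = 6.
so x = [3; 7, 2, 6].
Convergents (p_i = a_i*p_{i-1} + p_{i-2}, q_i = a_i*q_{i-1} + q_{i-2} with p_{-2}=0, p_{-1}=1, q_{-2}=1, q_{-1}=0), until the denominator exceeds 30:
  i=0: a_0=3, p_0 = 3*1 + 0 = 3, q_0 = 3*0 + 1 = 1.
  i=1: a_1=7, p_1 = 7*3 + 1 = 22, q_1 = 7*1 + 0 = 7.
  i=2: a_2=2, p_2 = 2*22 + 3 = 47, q_2 = 2*7 + 1 = 15.
  i=3: a_3=6, p_3 = 6*47 + 22 = 304, q_3 = 6*15 + 7 = 97.
q_3 = 97 > 30, so the last convergent with denominator <= 30 is p_2/q_2 = 47/15.
The closest fraction with denominator <= 30 is either p_2/q_2 or the intermediate fraction (k*p_2 + p_1)/(k*q_2 + q_1) with the largest k >= 1 whose denominator stays <= 30; these approach x as k grows, and every other convergent or intermediate fraction in range is farther away.
Largest k: floor((30 - q_1)/q_2) = floor((30 - 7)/15) = 1.
That gives (1*47 + 22)/(1*15 + 7) = 69/22.
Compare the errors: |x - 47/15| = |304*15 - 47*97|/(97*15) = 1/1455, and |x - 69/22| = |304*22 - 69*97|/(97*22) = 5/2134.
Cross-multiplying, 1*2134 = 2134 < 7275 = 5*1455, so 1/1455 is smaller: the convergent 47/15 is closer to x than 69/22.

47/15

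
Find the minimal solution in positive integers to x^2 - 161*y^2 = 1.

First expand sqrt(161) as a continued fraction. With x_i = (sqrt(161) + m_i)/d_i and (m_0, d_0) = (0, 1): a_0 = floor(sqrt(161)) = 12, since 12^2 = 144 <= 161 < 169 = 13^2.
Iterate m_{i+1} = d_i*a_i - m_i, d_{i+1} = (161 - m_{i+1}^2)/d_i, a_{i+1} = floor((a_0 + m_{i+1})/d_{i+1}):
  m_1 = 1*12 - 0 = 12, d_1 = (161 - 12^2)/1 = 17/1 = 17, a_1 = floor((12 + 12)/17) = 1.
  m_2 = 17*1 - 12 = 5, d_2 = (161 - 5^2)/17 = 136/17 = 8, a_2 = floor((12 + 5)/8) = 2.
  m_3 = 8*2 - 5 = 11, d_3 = (161 - 11^2)/8 = 40/8 = 5, a_3 = floor((12 + 11)/5) = 4.
  m_4 = 5*4 - 11 = 9, d_4 = (161 - 9^2)/5 = 80/5 = 16, a_4 = floor((12 + 9)/16) = 1.
  m_5 = 16*1 - 9 = 7, d_5 = (161 - 7^2)/16 = 112/16 = 7, a_5 = floor((12 + 7)/7) = 2.
  m_6 = 7*2 - 7 = 7, d_6 = (161 - 7^2)/7 = 112/7 = 16, a_6 = floor((12 + 7)/16) = 1.
  m_7 = 16*1 - 7 = 9, d_7 = (161 - 9^2)/16 = 80/16 = 5, a_7 = floor((12 + 9)/5) = 4.
  m_8 = 5*4 - 9 = 11, d_8 = (161 - 11^2)/5 = 40/5 = 8, a_8 = floor((12 + 11)/8) = 2.
  m_9 = 8*2 - 11 = 5, d_9 = (161 - 5^2)/8 = 136/8 = 17, a_9 = floor((12 + 5)/17) = 1.
  m_10 = 17*1 - 5 = 12, d_10 = (161 - 12^2)/17 = 17/17 = 1, a_10 = floor((12 + 12)/1) = 24.
  m_11 = 1*24 - 12 = 12, d_11 = (161 - 12^2)/1 = 17/1 = 17: (m_11, d_11) = (m_1, d_1) = (12, 17), so from here the quotients repeat a_1, ..., a_10; the period length is 10.
So sqrt(161) = [12; (1, 2, 4, 1, 2, 1, 4, 2, 1, 24)] with period length k = 10.
k is even, so the fundamental solution of x^2 - 161y^2 = 1 is (p_{k-1}, q_{k-1}) = (p_9, q_9); compute convergents through index 9.
Convergents (p_i = a_i*p_{i-1} + p_{i-2}, q_i = a_i*q_{i-1} + q_{i-2} with p_{-2}=0, p_{-1}=1, q_{-2}=1, q_{-1}=0):
  i=0: a_0=12, p_0 = 12*1 + 0 = 12, q_0 = 12*0 + 1 = 1.
  i=1: a_1=1, p_1 = 1*12 + 1 = 13, q_1 = 1*1 + 0 = 1.
  i=2: a_2=2, p_2 = 2*13 + 12 = 38, q_2 = 2*1 + 1 = 3.
  i=3: a_3=4, p_3 = 4*38 + 13 = 165, q_3 = 4*3 + 1 = 13.
  i=4: a_4=1, p_4 = 1*165 + 38 = 203, q_4 = 1*13 + 3 = 16.
  i=5: a_5=2, p_5 = 2*203 + 165 = 571, q_5 = 2*16 + 13 = 45.
  i=6: a_6=1, p_6 = 1*571 + 203 = 774, q_6 = 1*45 + 16 = 61.
  i=7: a_7=4, p_7 = 4*774 + 571 = 3667, q_7 = 4*61 + 45 = 289.
  i=8: a_8=2, p_8 = 2*3667 + 774 = 8108, q_8 = 2*289 + 61 = 639.
  i=9: a_9=1, p_9 = 1*8108 + 3667 = 11775, q_9 = 1*639 + 289 = 928.
Check: 11775^2 - 161*928^2 = 138650625 - 138650624 = 1, so (x, y) = (11775, 928) solves the equation, and by the theorem it is the least positive solution.

(x, y) = (11775, 928)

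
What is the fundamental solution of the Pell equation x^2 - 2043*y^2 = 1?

First expand sqrt(2043) as a continued fraction. With x_i = (sqrt(2043) + m_i)/d_i and (m_0, d_0) = (0, 1): a_0 = floor(sqrt(2043)) = 45, since 45^2 = 2025 <= 2043 < 2116 = 46^2.
Iterate m_{i+1} = d_i*a_i - m_i, d_{i+1} = (2043 - m_{i+1}^2)/d_i, a_{i+1} = floor((a_0 + m_{i+1})/d_{i+1}):
  m_1 = 1*45 - 0 = 45, d_1 = (2043 - 45^2)/1 = 18/1 = 18, a_1 = floor((45 + 45)/18) = 5.
  m_2 = 18*5 - 45 = 45, d_2 = (2043 - 45^2)/18 = 18/18 = 1, a_2 = floor((45 + 45)/1) = 90.
  m_3 = 1*90 - 45 = 45, d_3 = (2043 - 45^2)/1 = 18/1 = 18: (m_3, d_3) = (m_1, d_1) = (45, 18), so from here the quotients repeat a_1, a_2; the period length is 2.
So sqrt(2043) = [45; (5, 90)] with period length k = 2.
k is even, so the fundamental solution of x^2 - 2043y^2 = 1 is (p_{k-1}, q_{k-1}) = (p_1, q_1); compute convergents through index 1.
Convergents (p_i = a_i*p_{i-1} + p_{i-2}, q_i = a_i*q_{i-1} + q_{i-2} with p_{-2}=0, p_{-1}=1, q_{-2}=1, q_{-1}=0):
  i=0: a_0=45, p_0 = 45*1 + 0 = 45, q_0 = 45*0 + 1 = 1.
  i=1: a_1=5, p_1 = 5*45 + 1 = 226, q_1 = 5*1 + 0 = 5.
Check: 226^2 - 2043*5^2 = 51076 - 51075 = 1, so (x, y) = (226, 5) solves the equation, and by the theorem it is the least positive solution.

(x, y) = (226, 5)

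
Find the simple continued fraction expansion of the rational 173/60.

[2; 1, 7, 1, 1, 3]

Run the Euclidean algorithm on 173 and 60; the successive quotients are the partial quotients a_0, a_1, ... (each step inverts the fractional part left over by the previous one):
  173 = 2*60 + 53, so a_0 = 2.
  60 = 1*53 + 7, so a_1 = 1.
  53 = 7*7 + 4, so a_2 = 7.
  7 = 1*4 + 3, so a_3 = 1.
  4 = 1*3 + 1, so a_4 = 1.
  3 = 3*1 + 0, so a_5 = 3.
The remainder reaches 0 after 6 divisions, so the expansion has 6 partial quotients, read off in order.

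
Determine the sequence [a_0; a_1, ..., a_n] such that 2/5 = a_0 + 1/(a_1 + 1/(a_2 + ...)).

Run the Euclidean algorithm on 2 and 5; the successive quotients are the partial quotients a_0, a_1, ... (each step inverts the fractional part left over by the previous one):
  2 = 0*5 + 2, so a_0 = 0.
  5 = 2*2 + 1, so a_1 = 2.
  2 = 2*1 + 0, so a_2 = 2.
The remainder reaches 0 after 3 divisions, so the expansion has 3 partial quotients, read off in order.

[0; 2, 2]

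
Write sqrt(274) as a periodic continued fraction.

[16; (1, 1, 4, 4, 1, 1, 32)]

Write x_i = (sqrt(274) + m_i)/d_i with (m_0, d_0) = (0, 1). a_0 = floor(sqrt(274)) = 16, since 16^2 = 256 <= 274 < 289 = 17^2.
Iterate m_{i+1} = d_i*a_i - m_i, d_{i+1} = (274 - m_{i+1}^2)/d_i, a_{i+1} = floor((a_0 + m_{i+1})/d_{i+1}):
  m_1 = 1*16 - 0 = 16, d_1 = (274 - 16^2)/1 = 18/1 = 18, a_1 = floor((16 + 16)/18) = 1.
  m_2 = 18*1 - 16 = 2, d_2 = (274 - 2^2)/18 = 270/18 = 15, a_2 = floor((16 + 2)/15) = 1.
  m_3 = 15*1 - 2 = 13, d_3 = (274 - 13^2)/15 = 105/15 = 7, a_3 = floor((16 + 13)/7) = 4.
  m_4 = 7*4 - 13 = 15, d_4 = (274 - 15^2)/7 = 49/7 = 7, a_4 = floor((16 + 15)/7) = 4.
  m_5 = 7*4 - 15 = 13, d_5 = (274 - 13^2)/7 = 105/7 = 15, a_5 = floor((16 + 13)/15) = 1.
  m_6 = 15*1 - 13 = 2, d_6 = (274 - 2^2)/15 = 270/15 = 18, a_6 = floor((16 + 2)/18) = 1.
  m_7 = 18*1 - 2 = 16, d_7 = (274 - 16^2)/18 = 18/18 = 1, a_7 = floor((16 + 16)/1) = 32.
  m_8 = 1*32 - 16 = 16, d_8 = (274 - 16^2)/1 = 18/1 = 18: (m_8, d_8) = (m_1, d_1) = (16, 18), so from here the quotients repeat a_1, ..., a_7; the period length is 7.
Hence the expansion of sqrt(274) is a_0 = 16 followed by the repeating block 1, 1, 4, 4, 1, 1, 32 (period 7).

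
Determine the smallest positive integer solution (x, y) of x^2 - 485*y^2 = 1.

First expand sqrt(485) as a continued fraction. With x_i = (sqrt(485) + m_i)/d_i and (m_0, d_0) = (0, 1): a_0 = floor(sqrt(485)) = 22, since 22^2 = 484 <= 485 < 529 = 23^2.
Iterate m_{i+1} = d_i*a_i - m_i, d_{i+1} = (485 - m_{i+1}^2)/d_i, a_{i+1} = floor((a_0 + m_{i+1})/d_{i+1}):
  m_1 = 1*22 - 0 = 22, d_1 = (485 - 22^2)/1 = 1/1 = 1, a_1 = floor((22 + 22)/1) = 44.
  m_2 = 1*44 - 22 = 22, d_2 = (485 - 22^2)/1 = 1/1 = 1: (m_2, d_2) = (m_1, d_1) = (22, 1), so from here the quotient a_1 repeats; the period length is 1.
So sqrt(485) = [22; (44)] with period length k = 1.
k is odd, so (p_{k-1}, q_{k-1}) only solves x^2 - 485y^2 = -1 and the fundamental solution of x^2 - 485y^2 = 1 is (p_{2k-1}, q_{2k-1}) = (p_1, q_1); compute convergents through index 1, running through the period twice.
Convergents (p_i = a_i*p_{i-1} + p_{i-2}, q_i = a_i*q_{i-1} + q_{i-2} with p_{-2}=0, p_{-1}=1, q_{-2}=1, q_{-1}=0):
  i=0: a_0=22, p_0 = 22*1 + 0 = 22, q_0 = 22*0 + 1 = 1.
  i=1: a_1=44, p_1 = 44*22 + 1 = 969, q_1 = 44*1 + 0 = 44.
Indeed p_0^2 - 485*q_0^2 = 484 - 485 = -1, not +1.
Check: 969^2 - 485*44^2 = 938961 - 938960 = 1, so (x, y) = (969, 44) solves the equation, and by the theorem it is the least positive solution.

(x, y) = (969, 44)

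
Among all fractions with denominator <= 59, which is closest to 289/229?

Expand x = 289/229 as a continued fraction with the Euclidean algorithm:
  289 = 1*229 + 60, so a_0 = 1.
  229 = 3*60 + 49, so a_1 = 3.
  60 = 1*49 + 11, so a_2 = 1.
  49 = 4*11 + 5, so a_3 = 4.
  11 = 2*5 + 1, so a_4 = 2.
  5 = 5*1 + 0, so a_5 = 5.
so x = [1; 3, 1, 4, 2, 5].
Convergents (p_i = a_i*p_{i-1} + p_{i-2}, q_i = a_i*q_{i-1} + q_{i-2} with p_{-2}=0, p_{-1}=1, q_{-2}=1, q_{-1}=0), until the denominator exceeds 59:
  i=0: a_0=1, p_0 = 1*1 + 0 = 1, q_0 = 1*0 + 1 = 1.
  i=1: a_1=3, p_1 = 3*1 + 1 = 4, q_1 = 3*1 + 0 = 3.
  i=2: a_2=1, p_2 = 1*4 + 1 = 5, q_2 = 1*3 + 1 = 4.
  i=3: a_3=4, p_3 = 4*5 + 4 = 24, q_3 = 4*4 + 3 = 19.
  i=4: a_4=2, p_4 = 2*24 + 5 = 53, q_4 = 2*19 + 4 = 42.
  i=5: a_5=5, p_5 = 5*53 + 24 = 289, q_5 = 5*42 + 19 = 229.
q_5 = 229 > 59, so the last convergent with denominator <= 59 is p_4/q_4 = 53/42.
The closest fraction with denominator <= 59 is either p_4/q_4 or the intermediate fraction (k*p_4 + p_3)/(k*q_4 + q_3) with the largest k >= 1 whose denominator stays <= 59; these approach x as k grows, and every other convergent or intermediate fraction in range is farther away.
Largest k: floor((59 - q_3)/q_4) = floor((59 - 19)/42) = 0.
Since k = 0, no intermediate fraction beyond p_4/q_4 has denominator <= 59, so the convergent 53/42 is the closest (its error is |289*42 - 53*229|/(229*42) = 1/9618).

53/42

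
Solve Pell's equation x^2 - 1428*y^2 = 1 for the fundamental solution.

(x, y) = (3401, 90)

First expand sqrt(1428) as a continued fraction. With x_i = (sqrt(1428) + m_i)/d_i and (m_0, d_0) = (0, 1): a_0 = floor(sqrt(1428)) = 37, since 37^2 = 1369 <= 1428 < 1444 = 38^2.
Iterate m_{i+1} = d_i*a_i - m_i, d_{i+1} = (1428 - m_{i+1}^2)/d_i, a_{i+1} = floor((a_0 + m_{i+1})/d_{i+1}):
  m_1 = 1*37 - 0 = 37, d_1 = (1428 - 37^2)/1 = 59/1 = 59, a_1 = floor((37 + 37)/59) = 1.
  m_2 = 59*1 - 37 = 22, d_2 = (1428 - 22^2)/59 = 944/59 = 16, a_2 = floor((37 + 22)/16) = 3.
  m_3 = 16*3 - 22 = 26, d_3 = (1428 - 26^2)/16 = 752/16 = 47, a_3 = floor((37 + 26)/47) = 1.
  m_4 = 47*1 - 26 = 21, d_4 = (1428 - 21^2)/47 = 987/47 = 21, a_4 = floor((37 + 21)/21) = 2.
  m_5 = 21*2 - 21 = 21, d_5 = (1428 - 21^2)/21 = 987/21 = 47, a_5 = floor((37 + 21)/47) = 1.
  m_6 = 47*1 - 21 = 26, d_6 = (1428 - 26^2)/47 = 752/47 = 16, a_6 = floor((37 + 26)/16) = 3.
  m_7 = 16*3 - 26 = 22, d_7 = (1428 - 22^2)/16 = 944/16 = 59, a_7 = floor((37 + 22)/59) = 1.
  m_8 = 59*1 - 22 = 37, d_8 = (1428 - 37^2)/59 = 59/59 = 1, a_8 = floor((37 + 37)/1) = 74.
  m_9 = 1*74 - 37 = 37, d_9 = (1428 - 37^2)/1 = 59/1 = 59: (m_9, d_9) = (m_1, d_1) = (37, 59), so from here the quotients repeat a_1, ..., a_8; the period length is 8.
So sqrt(1428) = [37; (1, 3, 1, 2, 1, 3, 1, 74)] with period length k = 8.
k is even, so the fundamental solution of x^2 - 1428y^2 = 1 is (p_{k-1}, q_{k-1}) = (p_7, q_7); compute convergents through index 7.
Convergents (p_i = a_i*p_{i-1} + p_{i-2}, q_i = a_i*q_{i-1} + q_{i-2} with p_{-2}=0, p_{-1}=1, q_{-2}=1, q_{-1}=0):
  i=0: a_0=37, p_0 = 37*1 + 0 = 37, q_0 = 37*0 + 1 = 1.
  i=1: a_1=1, p_1 = 1*37 + 1 = 38, q_1 = 1*1 + 0 = 1.
  i=2: a_2=3, p_2 = 3*38 + 37 = 151, q_2 = 3*1 + 1 = 4.
  i=3: a_3=1, p_3 = 1*151 + 38 = 189, q_3 = 1*4 + 1 = 5.
  i=4: a_4=2, p_4 = 2*189 + 151 = 529, q_4 = 2*5 + 4 = 14.
  i=5: a_5=1, p_5 = 1*529 + 189 = 718, q_5 = 1*14 + 5 = 19.
  i=6: a_6=3, p_6 = 3*718 + 529 = 2683, q_6 = 3*19 + 14 = 71.
  i=7: a_7=1, p_7 = 1*2683 + 718 = 3401, q_7 = 1*71 + 19 = 90.
Check: 3401^2 - 1428*90^2 = 11566801 - 11566800 = 1, so (x, y) = (3401, 90) solves the equation, and by the theorem it is the least positive solution.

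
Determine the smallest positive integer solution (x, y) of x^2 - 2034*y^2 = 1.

(x, y) = (451, 10)

First expand sqrt(2034) as a continued fraction. With x_i = (sqrt(2034) + m_i)/d_i and (m_0, d_0) = (0, 1): a_0 = floor(sqrt(2034)) = 45, since 45^2 = 2025 <= 2034 < 2116 = 46^2.
Iterate m_{i+1} = d_i*a_i - m_i, d_{i+1} = (2034 - m_{i+1}^2)/d_i, a_{i+1} = floor((a_0 + m_{i+1})/d_{i+1}):
  m_1 = 1*45 - 0 = 45, d_1 = (2034 - 45^2)/1 = 9/1 = 9, a_1 = floor((45 + 45)/9) = 10.
  m_2 = 9*10 - 45 = 45, d_2 = (2034 - 45^2)/9 = 9/9 = 1, a_2 = floor((45 + 45)/1) = 90.
  m_3 = 1*90 - 45 = 45, d_3 = (2034 - 45^2)/1 = 9/1 = 9: (m_3, d_3) = (m_1, d_1) = (45, 9), so from here the quotients repeat a_1, a_2; the period length is 2.
So sqrt(2034) = [45; (10, 90)] with period length k = 2.
k is even, so the fundamental solution of x^2 - 2034y^2 = 1 is (p_{k-1}, q_{k-1}) = (p_1, q_1); compute convergents through index 1.
Convergents (p_i = a_i*p_{i-1} + p_{i-2}, q_i = a_i*q_{i-1} + q_{i-2} with p_{-2}=0, p_{-1}=1, q_{-2}=1, q_{-1}=0):
  i=0: a_0=45, p_0 = 45*1 + 0 = 45, q_0 = 45*0 + 1 = 1.
  i=1: a_1=10, p_1 = 10*45 + 1 = 451, q_1 = 10*1 + 0 = 10.
Check: 451^2 - 2034*10^2 = 203401 - 203400 = 1, so (x, y) = (451, 10) solves the equation, and by the theorem it is the least positive solution.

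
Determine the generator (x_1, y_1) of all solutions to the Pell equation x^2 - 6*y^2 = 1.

First expand sqrt(6) as a continued fraction. With x_i = (sqrt(6) + m_i)/d_i and (m_0, d_0) = (0, 1): a_0 = floor(sqrt(6)) = 2, since 2^2 = 4 <= 6 < 9 = 3^2.
Iterate m_{i+1} = d_i*a_i - m_i, d_{i+1} = (6 - m_{i+1}^2)/d_i, a_{i+1} = floor((a_0 + m_{i+1})/d_{i+1}):
  m_1 = 1*2 - 0 = 2, d_1 = (6 - 2^2)/1 = 2/1 = 2, a_1 = floor((2 + 2)/2) = 2.
  m_2 = 2*2 - 2 = 2, d_2 = (6 - 2^2)/2 = 2/2 = 1, a_2 = floor((2 + 2)/1) = 4.
  m_3 = 1*4 - 2 = 2, d_3 = (6 - 2^2)/1 = 2/1 = 2: (m_3, d_3) = (m_1, d_1) = (2, 2), so from here the quotients repeat a_1, a_2; the period length is 2.
So sqrt(6) = [2; (2, 4)] with period length k = 2.
k is even, so the fundamental solution of x^2 - 6y^2 = 1 is (p_{k-1}, q_{k-1}) = (p_1, q_1); compute convergents through index 1.
Convergents (p_i = a_i*p_{i-1} + p_{i-2}, q_i = a_i*q_{i-1} + q_{i-2} with p_{-2}=0, p_{-1}=1, q_{-2}=1, q_{-1}=0):
  i=0: a_0=2, p_0 = 2*1 + 0 = 2, q_0 = 2*0 + 1 = 1.
  i=1: a_1=2, p_1 = 2*2 + 1 = 5, q_1 = 2*1 + 0 = 2.
Check: 5^2 - 6*2^2 = 25 - 24 = 1, so (x, y) = (5, 2) solves the equation, and by the theorem it is the least positive solution.

(x, y) = (5, 2)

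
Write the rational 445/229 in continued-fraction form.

Run the Euclidean algorithm on 445 and 229; the successive quotients are the partial quotients a_0, a_1, ... (each step inverts the fractional part left over by the previous one):
  445 = 1*229 + 216, so a_0 = 1.
  229 = 1*216 + 13, so a_1 = 1.
  216 = 16*13 + 8, so a_2 = 16.
  13 = 1*8 + 5, so a_3 = 1.
  8 = 1*5 + 3, so a_4 = 1.
  5 = 1*3 + 2, so a_5 = 1.
  3 = 1*2 + 1, so a_6 = 1.
  2 = 2*1 + 0, so a_7 = 2.
The remainder reaches 0 after 8 divisions, so the expansion has 8 partial quotients, read off in order.

[1; 1, 16, 1, 1, 1, 1, 2]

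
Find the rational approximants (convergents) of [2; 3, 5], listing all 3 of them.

Using the convergent recurrence p_i = a_i*p_{i-1} + p_{i-2}, q_i = a_i*q_{i-1} + q_{i-2} with p_{-2}=0, p_{-1}=1, q_{-2}=1, q_{-1}=0:
  i=0: a_0=2, p_0 = 2*1 + 0 = 2, q_0 = 2*0 + 1 = 1.
  i=1: a_1=3, p_1 = 3*2 + 1 = 7, q_1 = 3*1 + 0 = 3.
  i=2: a_2=5, p_2 = 5*7 + 2 = 37, q_2 = 5*3 + 1 = 16.

2/1, 7/3, 37/16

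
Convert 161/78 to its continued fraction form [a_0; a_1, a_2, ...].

Run the Euclidean algorithm on 161 and 78; the successive quotients are the partial quotients a_0, a_1, ... (each step inverts the fractional part left over by the previous one):
  161 = 2*78 + 5, so a_0 = 2.
  78 = 15*5 + 3, so a_1 = 15.
  5 = 1*3 + 2, so a_2 = 1.
  3 = 1*2 + 1, so a_3 = 1.
  2 = 2*1 + 0, so a_4 = 2.
The remainder reaches 0 after 5 divisions, so the expansion has 5 partial quotients, read off in order.

[2; 15, 1, 1, 2]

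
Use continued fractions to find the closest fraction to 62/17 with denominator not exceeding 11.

Expand x = 62/17 as a continued fraction with the Euclidean algorithm:
  62 = 3*17 + 11, so a_0 = 3.
  17 = 1*11 + 6, so a_1 = 1.
  11 = 1*6 + 5, so a_2 = 1.
  6 = 1*5 + 1, so a_3 = 1.
  5 = 5*1 + 0, so a_4 = 5.
so x = [3; 1, 1, 1, 5].
Convergents (p_i = a_i*p_{i-1} + p_{i-2}, q_i = a_i*q_{i-1} + q_{i-2} with p_{-2}=0, p_{-1}=1, q_{-2}=1, q_{-1}=0), until the denominator exceeds 11:
  i=0: a_0=3, p_0 = 3*1 + 0 = 3, q_0 = 3*0 + 1 = 1.
  i=1: a_1=1, p_1 = 1*3 + 1 = 4, q_1 = 1*1 + 0 = 1.
  i=2: a_2=1, p_2 = 1*4 + 3 = 7, q_2 = 1*1 + 1 = 2.
  i=3: a_3=1, p_3 = 1*7 + 4 = 11, q_3 = 1*2 + 1 = 3.
  i=4: a_4=5, p_4 = 5*11 + 7 = 62, q_4 = 5*3 + 2 = 17.
q_4 = 17 > 11, so the last convergent with denominator <= 11 is p_3/q_3 = 11/3.
The closest fraction with denominator <= 11 is either p_3/q_3 or the intermediate fraction (k*p_3 + p_2)/(k*q_3 + q_2) with the largest k >= 1 whose denominator stays <= 11; these approach x as k grows, and every other convergent or intermediate fraction in range is farther away.
Largest k: floor((11 - q_2)/q_3) = floor((11 - 2)/3) = 3.
That gives (3*11 + 7)/(3*3 + 2) = 40/11.
Compare the errors: |x - 11/3| = |62*3 - 11*17|/(17*3) = 1/51, and |x - 40/11| = |62*11 - 40*17|/(17*11) = 2/187.
Cross-multiplying, 2*51 = 102 < 187 = 1*187, so 2/187 is smaller: the intermediate fraction 40/11 is closer to x than 11/3.

40/11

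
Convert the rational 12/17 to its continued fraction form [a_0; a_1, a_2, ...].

[0; 1, 2, 2, 2]

Run the Euclidean algorithm on 12 and 17; the successive quotients are the partial quotients a_0, a_1, ... (each step inverts the fractional part left over by the previous one):
  12 = 0*17 + 12, so a_0 = 0.
  17 = 1*12 + 5, so a_1 = 1.
  12 = 2*5 + 2, so a_2 = 2.
  5 = 2*2 + 1, so a_3 = 2.
  2 = 2*1 + 0, so a_4 = 2.
The remainder reaches 0 after 5 divisions, so the expansion has 5 partial quotients, read off in order.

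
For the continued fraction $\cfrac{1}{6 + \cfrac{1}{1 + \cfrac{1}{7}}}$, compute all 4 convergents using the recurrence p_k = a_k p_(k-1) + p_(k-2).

Using the convergent recurrence p_i = a_i*p_{i-1} + p_{i-2}, q_i = a_i*q_{i-1} + q_{i-2} with p_{-2}=0, p_{-1}=1, q_{-2}=1, q_{-1}=0:
  i=0: a_0=0, p_0 = 0*1 + 0 = 0, q_0 = 0*0 + 1 = 1.
  i=1: a_1=6, p_1 = 6*0 + 1 = 1, q_1 = 6*1 + 0 = 6.
  i=2: a_2=1, p_2 = 1*1 + 0 = 1, q_2 = 1*6 + 1 = 7.
  i=3: a_3=7, p_3 = 7*1 + 1 = 8, q_3 = 7*7 + 6 = 55.

0/1, 1/6, 1/7, 8/55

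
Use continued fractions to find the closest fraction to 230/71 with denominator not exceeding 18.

55/17

Expand x = 230/71 as a continued fraction with the Euclidean algorithm:
  230 = 3*71 + 17, so a_0 = 3.
  71 = 4*17 + 3, so a_1 = 4.
  17 = 5*3 + 2, so a_2 = 5.
  3 = 1*2 + 1, so a_3 = 1.
  2 = 2*1 + 0, so a_4 = 2.
so x = [3; 4, 5, 1, 2].
Convergents (p_i = a_i*p_{i-1} + p_{i-2}, q_i = a_i*q_{i-1} + q_{i-2} with p_{-2}=0, p_{-1}=1, q_{-2}=1, q_{-1}=0), until the denominator exceeds 18:
  i=0: a_0=3, p_0 = 3*1 + 0 = 3, q_0 = 3*0 + 1 = 1.
  i=1: a_1=4, p_1 = 4*3 + 1 = 13, q_1 = 4*1 + 0 = 4.
  i=2: a_2=5, p_2 = 5*13 + 3 = 68, q_2 = 5*4 + 1 = 21.
q_2 = 21 > 18, so the last convergent with denominator <= 18 is p_1/q_1 = 13/4.
The closest fraction with denominator <= 18 is either p_1/q_1 or the intermediate fraction (k*p_1 + p_0)/(k*q_1 + q_0) with the largest k >= 1 whose denominator stays <= 18; these approach x as k grows, and every other convergent or intermediate fraction in range is farther away.
Largest k: floor((18 - q_0)/q_1) = floor((18 - 1)/4) = 4.
That gives (4*13 + 3)/(4*4 + 1) = 55/17.
Compare the errors: |x - 13/4| = |230*4 - 13*71|/(71*4) = 3/284, and |x - 55/17| = |230*17 - 55*71|/(71*17) = 5/1207.
Cross-multiplying, 5*284 = 1420 < 3621 = 3*1207, so 5/1207 is smaller: the intermediate fraction 55/17 is closer to x than 13/4.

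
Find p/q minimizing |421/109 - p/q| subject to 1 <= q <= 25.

85/22

Expand x = 421/109 as a continued fraction with the Euclidean algorithm:
  421 = 3*109 + 94, so a_0 = 3.
  109 = 1*94 + 15, so a_1 = 1.
  94 = 6*15 + 4, so a_2 = 6.
  15 = 3*4 + 3, so a_3 = 3.
  4 = 1*3 + 1, so a_4 = 1.
  3 = 3*1 + 0, so a_5 = 3.
so x = [3; 1, 6, 3, 1, 3].
Convergents (p_i = a_i*p_{i-1} + p_{i-2}, q_i = a_i*q_{i-1} + q_{i-2} with p_{-2}=0, p_{-1}=1, q_{-2}=1, q_{-1}=0), until the denominator exceeds 25:
  i=0: a_0=3, p_0 = 3*1 + 0 = 3, q_0 = 3*0 + 1 = 1.
  i=1: a_1=1, p_1 = 1*3 + 1 = 4, q_1 = 1*1 + 0 = 1.
  i=2: a_2=6, p_2 = 6*4 + 3 = 27, q_2 = 6*1 + 1 = 7.
  i=3: a_3=3, p_3 = 3*27 + 4 = 85, q_3 = 3*7 + 1 = 22.
  i=4: a_4=1, p_4 = 1*85 + 27 = 112, q_4 = 1*22 + 7 = 29.
q_4 = 29 > 25, so the last convergent with denominator <= 25 is p_3/q_3 = 85/22.
The closest fraction with denominator <= 25 is either p_3/q_3 or the intermediate fraction (k*p_3 + p_2)/(k*q_3 + q_2) with the largest k >= 1 whose denominator stays <= 25; these approach x as k grows, and every other convergent or intermediate fraction in range is farther away.
Largest k: floor((25 - q_2)/q_3) = floor((25 - 7)/22) = 0.
Since k = 0, no intermediate fraction beyond p_3/q_3 has denominator <= 25, so the convergent 85/22 is the closest (its error is |421*22 - 85*109|/(109*22) = 3/2398).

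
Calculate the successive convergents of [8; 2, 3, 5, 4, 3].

Using the convergent recurrence p_i = a_i*p_{i-1} + p_{i-2}, q_i = a_i*q_{i-1} + q_{i-2} with p_{-2}=0, p_{-1}=1, q_{-2}=1, q_{-1}=0:
  i=0: a_0=8, p_0 = 8*1 + 0 = 8, q_0 = 8*0 + 1 = 1.
  i=1: a_1=2, p_1 = 2*8 + 1 = 17, q_1 = 2*1 + 0 = 2.
  i=2: a_2=3, p_2 = 3*17 + 8 = 59, q_2 = 3*2 + 1 = 7.
  i=3: a_3=5, p_3 = 5*59 + 17 = 312, q_3 = 5*7 + 2 = 37.
  i=4: a_4=4, p_4 = 4*312 + 59 = 1307, q_4 = 4*37 + 7 = 155.
  i=5: a_5=3, p_5 = 3*1307 + 312 = 4233, q_5 = 3*155 + 37 = 502.

8/1, 17/2, 59/7, 312/37, 1307/155, 4233/502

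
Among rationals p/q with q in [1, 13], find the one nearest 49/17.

26/9

Expand x = 49/17 as a continued fraction with the Euclidean algorithm:
  49 = 2*17 + 15, so a_0 = 2.
  17 = 1*15 + 2, so a_1 = 1.
  15 = 7*2 + 1, so a_2 = 7.
  2 = 2*1 + 0, so a_3 = 2.
so x = [2; 1, 7, 2].
Convergents (p_i = a_i*p_{i-1} + p_{i-2}, q_i = a_i*q_{i-1} + q_{i-2} with p_{-2}=0, p_{-1}=1, q_{-2}=1, q_{-1}=0), until the denominator exceeds 13:
  i=0: a_0=2, p_0 = 2*1 + 0 = 2, q_0 = 2*0 + 1 = 1.
  i=1: a_1=1, p_1 = 1*2 + 1 = 3, q_1 = 1*1 + 0 = 1.
  i=2: a_2=7, p_2 = 7*3 + 2 = 23, q_2 = 7*1 + 1 = 8.
  i=3: a_3=2, p_3 = 2*23 + 3 = 49, q_3 = 2*8 + 1 = 17.
q_3 = 17 > 13, so the last convergent with denominator <= 13 is p_2/q_2 = 23/8.
The closest fraction with denominator <= 13 is either p_2/q_2 or the intermediate fraction (k*p_2 + p_1)/(k*q_2 + q_1) with the largest k >= 1 whose denominator stays <= 13; these approach x as k grows, and every other convergent or intermediate fraction in range is farther away.
Largest k: floor((13 - q_1)/q_2) = floor((13 - 1)/8) = 1.
That gives (1*23 + 3)/(1*8 + 1) = 26/9.
Compare the errors: |x - 23/8| = |49*8 - 23*17|/(17*8) = 1/136, and |x - 26/9| = |49*9 - 26*17|/(17*9) = 1/153.
Cross-multiplying, 1*136 = 136 < 153 = 1*153, so 1/153 is smaller: the intermediate fraction 26/9 is closer to x than 23/8.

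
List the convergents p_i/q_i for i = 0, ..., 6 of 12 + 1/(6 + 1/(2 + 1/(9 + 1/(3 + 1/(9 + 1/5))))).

Using the convergent recurrence p_i = a_i*p_{i-1} + p_{i-2}, q_i = a_i*q_{i-1} + q_{i-2} with p_{-2}=0, p_{-1}=1, q_{-2}=1, q_{-1}=0:
  i=0: a_0=12, p_0 = 12*1 + 0 = 12, q_0 = 12*0 + 1 = 1.
  i=1: a_1=6, p_1 = 6*12 + 1 = 73, q_1 = 6*1 + 0 = 6.
  i=2: a_2=2, p_2 = 2*73 + 12 = 158, q_2 = 2*6 + 1 = 13.
  i=3: a_3=9, p_3 = 9*158 + 73 = 1495, q_3 = 9*13 + 6 = 123.
  i=4: a_4=3, p_4 = 3*1495 + 158 = 4643, q_4 = 3*123 + 13 = 382.
  i=5: a_5=9, p_5 = 9*4643 + 1495 = 43282, q_5 = 9*382 + 123 = 3561.
  i=6: a_6=5, p_6 = 5*43282 + 4643 = 221053, q_6 = 5*3561 + 382 = 18187.

12/1, 73/6, 158/13, 1495/123, 4643/382, 43282/3561, 221053/18187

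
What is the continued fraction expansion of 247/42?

Run the Euclidean algorithm on 247 and 42; the successive quotients are the partial quotients a_0, a_1, ... (each step inverts the fractional part left over by the previous one):
  247 = 5*42 + 37, so a_0 = 5.
  42 = 1*37 + 5, so a_1 = 1.
  37 = 7*5 + 2, so a_2 = 7.
  5 = 2*2 + 1, so a_3 = 2.
  2 = 2*1 + 0, so a_4 = 2.
The remainder reaches 0 after 5 divisions, so the expansion has 5 partial quotients, read off in order.

[5; 1, 7, 2, 2]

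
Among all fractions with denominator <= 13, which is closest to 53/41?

9/7

Expand x = 53/41 as a continued fraction with the Euclidean algorithm:
  53 = 1*41 + 12, so a_0 = 1.
  41 = 3*12 + 5, so a_1 = 3.
  12 = 2*5 + 2, so a_2 = 2.
  5 = 2*2 + 1, so a_3 = 2.
  2 = 2*1 + 0, so a_4 = 2.
so x = [1; 3, 2, 2, 2].
Convergents (p_i = a_i*p_{i-1} + p_{i-2}, q_i = a_i*q_{i-1} + q_{i-2} with p_{-2}=0, p_{-1}=1, q_{-2}=1, q_{-1}=0), until the denominator exceeds 13:
  i=0: a_0=1, p_0 = 1*1 + 0 = 1, q_0 = 1*0 + 1 = 1.
  i=1: a_1=3, p_1 = 3*1 + 1 = 4, q_1 = 3*1 + 0 = 3.
  i=2: a_2=2, p_2 = 2*4 + 1 = 9, q_2 = 2*3 + 1 = 7.
  i=3: a_3=2, p_3 = 2*9 + 4 = 22, q_3 = 2*7 + 3 = 17.
q_3 = 17 > 13, so the last convergent with denominator <= 13 is p_2/q_2 = 9/7.
The closest fraction with denominator <= 13 is either p_2/q_2 or the intermediate fraction (k*p_2 + p_1)/(k*q_2 + q_1) with the largest k >= 1 whose denominator stays <= 13; these approach x as k grows, and every other convergent or intermediate fraction in range is farther away.
Largest k: floor((13 - q_1)/q_2) = floor((13 - 3)/7) = 1.
That gives (1*9 + 4)/(1*7 + 3) = 13/10.
Compare the errors: |x - 9/7| = |53*7 - 9*41|/(41*7) = 2/287, and |x - 13/10| = |53*10 - 13*41|/(41*10) = 3/410.
Cross-multiplying, 2*410 = 820 < 861 = 3*287, so 2/287 is smaller: the convergent 9/7 is closer to x than 13/10.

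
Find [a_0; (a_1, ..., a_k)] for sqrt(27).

Write x_i = (sqrt(27) + m_i)/d_i with (m_0, d_0) = (0, 1). a_0 = floor(sqrt(27)) = 5, since 5^2 = 25 <= 27 < 36 = 6^2.
Iterate m_{i+1} = d_i*a_i - m_i, d_{i+1} = (27 - m_{i+1}^2)/d_i, a_{i+1} = floor((a_0 + m_{i+1})/d_{i+1}):
  m_1 = 1*5 - 0 = 5, d_1 = (27 - 5^2)/1 = 2/1 = 2, a_1 = floor((5 + 5)/2) = 5.
  m_2 = 2*5 - 5 = 5, d_2 = (27 - 5^2)/2 = 2/2 = 1, a_2 = floor((5 + 5)/1) = 10.
  m_3 = 1*10 - 5 = 5, d_3 = (27 - 5^2)/1 = 2/1 = 2: (m_3, d_3) = (m_1, d_1) = (5, 2), so from here the quotients repeat a_1, a_2; the period length is 2.
Hence the expansion of sqrt(27) is a_0 = 5 followed by the repeating block 5, 10 (period 2).

[5; (5, 10)]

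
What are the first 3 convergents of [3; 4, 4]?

3/1, 13/4, 55/17

Using the convergent recurrence p_i = a_i*p_{i-1} + p_{i-2}, q_i = a_i*q_{i-1} + q_{i-2} with p_{-2}=0, p_{-1}=1, q_{-2}=1, q_{-1}=0:
  i=0: a_0=3, p_0 = 3*1 + 0 = 3, q_0 = 3*0 + 1 = 1.
  i=1: a_1=4, p_1 = 4*3 + 1 = 13, q_1 = 4*1 + 0 = 4.
  i=2: a_2=4, p_2 = 4*13 + 3 = 55, q_2 = 4*4 + 1 = 17.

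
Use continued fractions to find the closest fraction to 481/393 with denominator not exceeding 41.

49/40

Expand x = 481/393 as a continued fraction with the Euclidean algorithm:
  481 = 1*393 + 88, so a_0 = 1.
  393 = 4*88 + 41, so a_1 = 4.
  88 = 2*41 + 6, so a_2 = 2.
  41 = 6*6 + 5, so a_3 = 6.
  6 = 1*5 + 1, so a_4 = 1.
  5 = 5*1 + 0, so a_5 = 5.
so x = [1; 4, 2, 6, 1, 5].
Convergents (p_i = a_i*p_{i-1} + p_{i-2}, q_i = a_i*q_{i-1} + q_{i-2} with p_{-2}=0, p_{-1}=1, q_{-2}=1, q_{-1}=0), until the denominator exceeds 41:
  i=0: a_0=1, p_0 = 1*1 + 0 = 1, q_0 = 1*0 + 1 = 1.
  i=1: a_1=4, p_1 = 4*1 + 1 = 5, q_1 = 4*1 + 0 = 4.
  i=2: a_2=2, p_2 = 2*5 + 1 = 11, q_2 = 2*4 + 1 = 9.
  i=3: a_3=6, p_3 = 6*11 + 5 = 71, q_3 = 6*9 + 4 = 58.
q_3 = 58 > 41, so the last convergent with denominator <= 41 is p_2/q_2 = 11/9.
The closest fraction with denominator <= 41 is either p_2/q_2 or the intermediate fraction (k*p_2 + p_1)/(k*q_2 + q_1) with the largest k >= 1 whose denominator stays <= 41; these approach x as k grows, and every other convergent or intermediate fraction in range is farther away.
Largest k: floor((41 - q_1)/q_2) = floor((41 - 4)/9) = 4.
That gives (4*11 + 5)/(4*9 + 4) = 49/40.
Compare the errors: |x - 11/9| = |481*9 - 11*393|/(393*9) = 6/3537, and |x - 49/40| = |481*40 - 49*393|/(393*40) = 17/15720.
Cross-multiplying, 17*3537 = 60129 < 94320 = 6*15720, so 17/15720 is smaller: the intermediate fraction 49/40 is closer to x than 11/9.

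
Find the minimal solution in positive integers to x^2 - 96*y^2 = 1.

(x, y) = (49, 5)

First expand sqrt(96) as a continued fraction. With x_i = (sqrt(96) + m_i)/d_i and (m_0, d_0) = (0, 1): a_0 = floor(sqrt(96)) = 9, since 9^2 = 81 <= 96 < 100 = 10^2.
Iterate m_{i+1} = d_i*a_i - m_i, d_{i+1} = (96 - m_{i+1}^2)/d_i, a_{i+1} = floor((a_0 + m_{i+1})/d_{i+1}):
  m_1 = 1*9 - 0 = 9, d_1 = (96 - 9^2)/1 = 15/1 = 15, a_1 = floor((9 + 9)/15) = 1.
  m_2 = 15*1 - 9 = 6, d_2 = (96 - 6^2)/15 = 60/15 = 4, a_2 = floor((9 + 6)/4) = 3.
  m_3 = 4*3 - 6 = 6, d_3 = (96 - 6^2)/4 = 60/4 = 15, a_3 = floor((9 + 6)/15) = 1.
  m_4 = 15*1 - 6 = 9, d_4 = (96 - 9^2)/15 = 15/15 = 1, a_4 = floor((9 + 9)/1) = 18.
  m_5 = 1*18 - 9 = 9, d_5 = (96 - 9^2)/1 = 15/1 = 15: (m_5, d_5) = (m_1, d_1) = (9, 15), so from here the quotients repeat a_1, ..., a_4; the period length is 4.
So sqrt(96) = [9; (1, 3, 1, 18)] with period length k = 4.
k is even, so the fundamental solution of x^2 - 96y^2 = 1 is (p_{k-1}, q_{k-1}) = (p_3, q_3); compute convergents through index 3.
Convergents (p_i = a_i*p_{i-1} + p_{i-2}, q_i = a_i*q_{i-1} + q_{i-2} with p_{-2}=0, p_{-1}=1, q_{-2}=1, q_{-1}=0):
  i=0: a_0=9, p_0 = 9*1 + 0 = 9, q_0 = 9*0 + 1 = 1.
  i=1: a_1=1, p_1 = 1*9 + 1 = 10, q_1 = 1*1 + 0 = 1.
  i=2: a_2=3, p_2 = 3*10 + 9 = 39, q_2 = 3*1 + 1 = 4.
  i=3: a_3=1, p_3 = 1*39 + 10 = 49, q_3 = 1*4 + 1 = 5.
Check: 49^2 - 96*5^2 = 2401 - 2400 = 1, so (x, y) = (49, 5) solves the equation, and by the theorem it is the least positive solution.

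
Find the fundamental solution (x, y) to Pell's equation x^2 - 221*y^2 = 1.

First expand sqrt(221) as a continued fraction. With x_i = (sqrt(221) + m_i)/d_i and (m_0, d_0) = (0, 1): a_0 = floor(sqrt(221)) = 14, since 14^2 = 196 <= 221 < 225 = 15^2.
Iterate m_{i+1} = d_i*a_i - m_i, d_{i+1} = (221 - m_{i+1}^2)/d_i, a_{i+1} = floor((a_0 + m_{i+1})/d_{i+1}):
  m_1 = 1*14 - 0 = 14, d_1 = (221 - 14^2)/1 = 25/1 = 25, a_1 = floor((14 + 14)/25) = 1.
  m_2 = 25*1 - 14 = 11, d_2 = (221 - 11^2)/25 = 100/25 = 4, a_2 = floor((14 + 11)/4) = 6.
  m_3 = 4*6 - 11 = 13, d_3 = (221 - 13^2)/4 = 52/4 = 13, a_3 = floor((14 + 13)/13) = 2.
  m_4 = 13*2 - 13 = 13, d_4 = (221 - 13^2)/13 = 52/13 = 4, a_4 = floor((14 + 13)/4) = 6.
  m_5 = 4*6 - 13 = 11, d_5 = (221 - 11^2)/4 = 100/4 = 25, a_5 = floor((14 + 11)/25) = 1.
  m_6 = 25*1 - 11 = 14, d_6 = (221 - 14^2)/25 = 25/25 = 1, a_6 = floor((14 + 14)/1) = 28.
  m_7 = 1*28 - 14 = 14, d_7 = (221 - 14^2)/1 = 25/1 = 25: (m_7, d_7) = (m_1, d_1) = (14, 25), so from here the quotients repeat a_1, ..., a_6; the period length is 6.
So sqrt(221) = [14; (1, 6, 2, 6, 1, 28)] with period length k = 6.
k is even, so the fundamental solution of x^2 - 221y^2 = 1 is (p_{k-1}, q_{k-1}) = (p_5, q_5); compute convergents through index 5.
Convergents (p_i = a_i*p_{i-1} + p_{i-2}, q_i = a_i*q_{i-1} + q_{i-2} with p_{-2}=0, p_{-1}=1, q_{-2}=1, q_{-1}=0):
  i=0: a_0=14, p_0 = 14*1 + 0 = 14, q_0 = 14*0 + 1 = 1.
  i=1: a_1=1, p_1 = 1*14 + 1 = 15, q_1 = 1*1 + 0 = 1.
  i=2: a_2=6, p_2 = 6*15 + 14 = 104, q_2 = 6*1 + 1 = 7.
  i=3: a_3=2, p_3 = 2*104 + 15 = 223, q_3 = 2*7 + 1 = 15.
  i=4: a_4=6, p_4 = 6*223 + 104 = 1442, q_4 = 6*15 + 7 = 97.
  i=5: a_5=1, p_5 = 1*1442 + 223 = 1665, q_5 = 1*97 + 15 = 112.
Check: 1665^2 - 221*112^2 = 2772225 - 2772224 = 1, so (x, y) = (1665, 112) solves the equation, and by the theorem it is the least positive solution.

(x, y) = (1665, 112)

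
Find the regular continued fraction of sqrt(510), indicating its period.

[22; (1, 1, 2, 1, 1, 44)]

Write x_i = (sqrt(510) + m_i)/d_i with (m_0, d_0) = (0, 1). a_0 = floor(sqrt(510)) = 22, since 22^2 = 484 <= 510 < 529 = 23^2.
Iterate m_{i+1} = d_i*a_i - m_i, d_{i+1} = (510 - m_{i+1}^2)/d_i, a_{i+1} = floor((a_0 + m_{i+1})/d_{i+1}):
  m_1 = 1*22 - 0 = 22, d_1 = (510 - 22^2)/1 = 26/1 = 26, a_1 = floor((22 + 22)/26) = 1.
  m_2 = 26*1 - 22 = 4, d_2 = (510 - 4^2)/26 = 494/26 = 19, a_2 = floor((22 + 4)/19) = 1.
  m_3 = 19*1 - 4 = 15, d_3 = (510 - 15^2)/19 = 285/19 = 15, a_3 = floor((22 + 15)/15) = 2.
  m_4 = 15*2 - 15 = 15, d_4 = (510 - 15^2)/15 = 285/15 = 19, a_4 = floor((22 + 15)/19) = 1.
  m_5 = 19*1 - 15 = 4, d_5 = (510 - 4^2)/19 = 494/19 = 26, a_5 = floor((22 + 4)/26) = 1.
  m_6 = 26*1 - 4 = 22, d_6 = (510 - 22^2)/26 = 26/26 = 1, a_6 = floor((22 + 22)/1) = 44.
  m_7 = 1*44 - 22 = 22, d_7 = (510 - 22^2)/1 = 26/1 = 26: (m_7, d_7) = (m_1, d_1) = (22, 26), so from here the quotients repeat a_1, ..., a_6; the period length is 6.
Hence the expansion of sqrt(510) is a_0 = 22 followed by the repeating block 1, 1, 2, 1, 1, 44 (period 6).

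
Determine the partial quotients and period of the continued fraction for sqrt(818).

[28; (1, 1, 1, 1, 56)]

Write x_i = (sqrt(818) + m_i)/d_i with (m_0, d_0) = (0, 1). a_0 = floor(sqrt(818)) = 28, since 28^2 = 784 <= 818 < 841 = 29^2.
Iterate m_{i+1} = d_i*a_i - m_i, d_{i+1} = (818 - m_{i+1}^2)/d_i, a_{i+1} = floor((a_0 + m_{i+1})/d_{i+1}):
  m_1 = 1*28 - 0 = 28, d_1 = (818 - 28^2)/1 = 34/1 = 34, a_1 = floor((28 + 28)/34) = 1.
  m_2 = 34*1 - 28 = 6, d_2 = (818 - 6^2)/34 = 782/34 = 23, a_2 = floor((28 + 6)/23) = 1.
  m_3 = 23*1 - 6 = 17, d_3 = (818 - 17^2)/23 = 529/23 = 23, a_3 = floor((28 + 17)/23) = 1.
  m_4 = 23*1 - 17 = 6, d_4 = (818 - 6^2)/23 = 782/23 = 34, a_4 = floor((28 + 6)/34) = 1.
  m_5 = 34*1 - 6 = 28, d_5 = (818 - 28^2)/34 = 34/34 = 1, a_5 = floor((28 + 28)/1) = 56.
  m_6 = 1*56 - 28 = 28, d_6 = (818 - 28^2)/1 = 34/1 = 34: (m_6, d_6) = (m_1, d_1) = (28, 34), so from here the quotients repeat a_1, ..., a_5; the period length is 5.
Hence the expansion of sqrt(818) is a_0 = 28 followed by the repeating block 1, 1, 1, 1, 56 (period 5).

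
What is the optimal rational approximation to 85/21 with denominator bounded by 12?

Expand x = 85/21 as a continued fraction with the Euclidean algorithm:
  85 = 4*21 + 1, so a_0 = 4.
  21 = 21*1 + 0, so a_1 = 21.
so x = [4; 21].
Convergents (p_i = a_i*p_{i-1} + p_{i-2}, q_i = a_i*q_{i-1} + q_{i-2} with p_{-2}=0, p_{-1}=1, q_{-2}=1, q_{-1}=0), until the denominator exceeds 12:
  i=0: a_0=4, p_0 = 4*1 + 0 = 4, q_0 = 4*0 + 1 = 1.
  i=1: a_1=21, p_1 = 21*4 + 1 = 85, q_1 = 21*1 + 0 = 21.
q_1 = 21 > 12, so the last convergent with denominator <= 12 is p_0/q_0 = 4/1.
The closest fraction with denominator <= 12 is either p_0/q_0 or the intermediate fraction (k*p_0 + p_{-1})/(k*q_0 + q_{-1}) with the largest k >= 1 whose denominator stays <= 12; these approach x as k grows, and every other convergent or intermediate fraction in range is farther away.
Largest k: floor((12 - q_{-1})/q_0) = floor((12 - 0)/1) = 12 (using the seeds p_{-1} = 1, q_{-1} = 0).
That gives (12*4 + 1)/(12*1 + 0) = 49/12.
Compare the errors: |x - 4/1| = |85*1 - 4*21|/(21*1) = 1/21, and |x - 49/12| = |85*12 - 49*21|/(21*12) = 9/252.
Cross-multiplying, 9*21 = 189 < 252 = 1*252, so 9/252 is smaller: the intermediate fraction 49/12 is closer to x than 4/1.

49/12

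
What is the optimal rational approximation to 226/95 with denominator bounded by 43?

Expand x = 226/95 as a continued fraction with the Euclidean algorithm:
  226 = 2*95 + 36, so a_0 = 2.
  95 = 2*36 + 23, so a_1 = 2.
  36 = 1*23 + 13, so a_2 = 1.
  23 = 1*13 + 10, so a_3 = 1.
  13 = 1*10 + 3, so a_4 = 1.
  10 = 3*3 + 1, so a_5 = 3.
  3 = 3*1 + 0, so a_6 = 3.
so x = [2; 2, 1, 1, 1, 3, 3].
Convergents (p_i = a_i*p_{i-1} + p_{i-2}, q_i = a_i*q_{i-1} + q_{i-2} with p_{-2}=0, p_{-1}=1, q_{-2}=1, q_{-1}=0), until the denominator exceeds 43:
  i=0: a_0=2, p_0 = 2*1 + 0 = 2, q_0 = 2*0 + 1 = 1.
  i=1: a_1=2, p_1 = 2*2 + 1 = 5, q_1 = 2*1 + 0 = 2.
  i=2: a_2=1, p_2 = 1*5 + 2 = 7, q_2 = 1*2 + 1 = 3.
  i=3: a_3=1, p_3 = 1*7 + 5 = 12, q_3 = 1*3 + 2 = 5.
  i=4: a_4=1, p_4 = 1*12 + 7 = 19, q_4 = 1*5 + 3 = 8.
  i=5: a_5=3, p_5 = 3*19 + 12 = 69, q_5 = 3*8 + 5 = 29.
  i=6: a_6=3, p_6 = 3*69 + 19 = 226, q_6 = 3*29 + 8 = 95.
q_6 = 95 > 43, so the last convergent with denominator <= 43 is p_5/q_5 = 69/29.
The closest fraction with denominator <= 43 is either p_5/q_5 or the intermediate fraction (k*p_5 + p_4)/(k*q_5 + q_4) with the largest k >= 1 whose denominator stays <= 43; these approach x as k grows, and every other convergent or intermediate fraction in range is farther away.
Largest k: floor((43 - q_4)/q_5) = floor((43 - 8)/29) = 1.
That gives (1*69 + 19)/(1*29 + 8) = 88/37.
Compare the errors: |x - 69/29| = |226*29 - 69*95|/(95*29) = 1/2755, and |x - 88/37| = |226*37 - 88*95|/(95*37) = 2/3515.
Cross-multiplying, 1*3515 = 3515 < 5510 = 2*2755, so 1/2755 is smaller: the convergent 69/29 is closer to x than 88/37.

69/29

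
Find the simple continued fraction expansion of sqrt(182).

Write x_i = (sqrt(182) + m_i)/d_i with (m_0, d_0) = (0, 1). a_0 = floor(sqrt(182)) = 13, since 13^2 = 169 <= 182 < 196 = 14^2.
Iterate m_{i+1} = d_i*a_i - m_i, d_{i+1} = (182 - m_{i+1}^2)/d_i, a_{i+1} = floor((a_0 + m_{i+1})/d_{i+1}):
  m_1 = 1*13 - 0 = 13, d_1 = (182 - 13^2)/1 = 13/1 = 13, a_1 = floor((13 + 13)/13) = 2.
  m_2 = 13*2 - 13 = 13, d_2 = (182 - 13^2)/13 = 13/13 = 1, a_2 = floor((13 + 13)/1) = 26.
  m_3 = 1*26 - 13 = 13, d_3 = (182 - 13^2)/1 = 13/1 = 13: (m_3, d_3) = (m_1, d_1) = (13, 13), so from here the quotients repeat a_1, a_2; the period length is 2.
Hence the expansion of sqrt(182) is a_0 = 13 followed by the repeating block 2, 26 (period 2).

[13; (2, 26)]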